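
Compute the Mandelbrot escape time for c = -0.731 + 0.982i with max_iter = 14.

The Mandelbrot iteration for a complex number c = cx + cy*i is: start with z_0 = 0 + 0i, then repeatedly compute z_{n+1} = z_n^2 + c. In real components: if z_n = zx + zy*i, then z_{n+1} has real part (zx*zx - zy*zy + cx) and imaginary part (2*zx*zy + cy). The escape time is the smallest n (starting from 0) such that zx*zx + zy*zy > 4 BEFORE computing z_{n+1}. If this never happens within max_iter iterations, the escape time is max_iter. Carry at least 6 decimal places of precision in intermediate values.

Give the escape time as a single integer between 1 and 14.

z_0 = 0 + 0i, c = -0.7310 + 0.9820i
Iter 1: z = -0.7310 + 0.9820i, |z|^2 = 1.4987
Iter 2: z = -1.1610 + -0.4537i, |z|^2 = 1.5537
Iter 3: z = 0.4110 + 2.0354i, |z|^2 = 4.3119
Escaped at iteration 3

Answer: 3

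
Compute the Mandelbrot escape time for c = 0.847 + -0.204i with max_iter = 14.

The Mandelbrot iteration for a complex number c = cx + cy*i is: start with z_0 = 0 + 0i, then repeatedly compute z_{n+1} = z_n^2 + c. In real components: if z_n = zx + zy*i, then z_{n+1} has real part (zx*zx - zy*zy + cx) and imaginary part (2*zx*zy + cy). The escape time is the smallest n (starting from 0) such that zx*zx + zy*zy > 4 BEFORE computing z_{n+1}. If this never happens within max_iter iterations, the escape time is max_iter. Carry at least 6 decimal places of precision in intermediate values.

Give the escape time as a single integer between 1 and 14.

z_0 = 0 + 0i, c = 0.8470 + -0.2040i
Iter 1: z = 0.8470 + -0.2040i, |z|^2 = 0.7590
Iter 2: z = 1.5228 + -0.5496i, |z|^2 = 2.6209
Iter 3: z = 2.8639 + -1.8778i, |z|^2 = 11.7278
Escaped at iteration 3

Answer: 3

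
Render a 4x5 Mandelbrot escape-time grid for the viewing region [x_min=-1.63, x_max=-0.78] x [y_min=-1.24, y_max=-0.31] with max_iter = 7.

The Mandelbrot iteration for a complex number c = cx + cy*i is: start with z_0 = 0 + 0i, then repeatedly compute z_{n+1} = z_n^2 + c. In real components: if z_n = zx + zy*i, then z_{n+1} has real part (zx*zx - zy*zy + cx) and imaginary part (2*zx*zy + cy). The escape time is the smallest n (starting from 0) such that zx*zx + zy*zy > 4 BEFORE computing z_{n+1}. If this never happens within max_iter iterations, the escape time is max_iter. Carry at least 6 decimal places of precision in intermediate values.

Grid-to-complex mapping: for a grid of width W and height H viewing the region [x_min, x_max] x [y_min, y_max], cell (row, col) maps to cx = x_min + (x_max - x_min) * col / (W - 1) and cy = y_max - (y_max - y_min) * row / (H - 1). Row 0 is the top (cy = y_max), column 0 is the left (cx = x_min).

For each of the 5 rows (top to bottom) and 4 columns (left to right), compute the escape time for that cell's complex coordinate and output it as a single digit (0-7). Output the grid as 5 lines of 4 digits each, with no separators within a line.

(row=0, col=0): c = -1.6300 + -0.3100i → escape time 4
(row=0, col=1): c = -1.3467 + -0.3100i → escape time 6
(row=0, col=2): c = -1.0633 + -0.3100i → escape time 7
(row=0, col=3): c = -0.7800 + -0.3100i → escape time 7
(row=1, col=0): c = -1.6300 + -0.5425i → escape time 3
(row=1, col=1): c = -1.3467 + -0.5425i → escape time 3
(row=1, col=2): c = -1.0633 + -0.5425i → escape time 5
(row=1, col=3): c = -0.7800 + -0.5425i → escape time 6
(row=2, col=0): c = -1.6300 + -0.7750i → escape time 3
(row=2, col=1): c = -1.3467 + -0.7750i → escape time 3
(row=2, col=2): c = -1.0633 + -0.7750i → escape time 3
(row=2, col=3): c = -0.7800 + -0.7750i → escape time 4
(row=3, col=0): c = -1.6300 + -1.0075i → escape time 2
(row=3, col=1): c = -1.3467 + -1.0075i → escape time 3
(row=3, col=2): c = -1.0633 + -1.0075i → escape time 3
(row=3, col=3): c = -0.7800 + -1.0075i → escape time 3
(row=4, col=0): c = -1.6300 + -1.2400i → escape time 1
(row=4, col=1): c = -1.3467 + -1.2400i → escape time 2
(row=4, col=2): c = -1.0633 + -1.2400i → escape time 2
(row=4, col=3): c = -0.7800 + -1.2400i → escape time 3

Answer: 4677
3356
3334
2333
1223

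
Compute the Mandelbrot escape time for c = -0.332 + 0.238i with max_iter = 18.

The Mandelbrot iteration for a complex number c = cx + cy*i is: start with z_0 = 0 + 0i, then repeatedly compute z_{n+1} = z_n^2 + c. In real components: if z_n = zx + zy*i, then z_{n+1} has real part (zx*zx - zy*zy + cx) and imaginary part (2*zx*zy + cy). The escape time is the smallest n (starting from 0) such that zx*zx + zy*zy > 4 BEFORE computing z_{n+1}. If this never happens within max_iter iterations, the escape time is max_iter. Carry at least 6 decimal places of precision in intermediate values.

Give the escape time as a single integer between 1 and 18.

z_0 = 0 + 0i, c = -0.3320 + 0.2380i
Iter 1: z = -0.3320 + 0.2380i, |z|^2 = 0.1669
Iter 2: z = -0.2784 + 0.0800i, |z|^2 = 0.0839
Iter 3: z = -0.2609 + 0.1935i, |z|^2 = 0.1055
Iter 4: z = -0.3014 + 0.1371i, |z|^2 = 0.1096
Iter 5: z = -0.2600 + 0.1554i, |z|^2 = 0.0917
Iter 6: z = -0.2886 + 0.1572i, |z|^2 = 0.1080
Iter 7: z = -0.2734 + 0.1473i, |z|^2 = 0.0965
Iter 8: z = -0.2789 + 0.1575i, |z|^2 = 0.1026
Iter 9: z = -0.2790 + 0.1502i, |z|^2 = 0.1004
Iter 10: z = -0.2767 + 0.1542i, |z|^2 = 0.1003
Iter 11: z = -0.2792 + 0.1527i, |z|^2 = 0.1013
Iter 12: z = -0.2773 + 0.1528i, |z|^2 = 0.1003
Iter 13: z = -0.2784 + 0.1533i, |z|^2 = 0.1010
Iter 14: z = -0.2780 + 0.1527i, |z|^2 = 0.1006
Iter 15: z = -0.2780 + 0.1531i, |z|^2 = 0.1008
Iter 16: z = -0.2781 + 0.1528i, |z|^2 = 0.1007
Iter 17: z = -0.2780 + 0.1530i, |z|^2 = 0.1007

Answer: 18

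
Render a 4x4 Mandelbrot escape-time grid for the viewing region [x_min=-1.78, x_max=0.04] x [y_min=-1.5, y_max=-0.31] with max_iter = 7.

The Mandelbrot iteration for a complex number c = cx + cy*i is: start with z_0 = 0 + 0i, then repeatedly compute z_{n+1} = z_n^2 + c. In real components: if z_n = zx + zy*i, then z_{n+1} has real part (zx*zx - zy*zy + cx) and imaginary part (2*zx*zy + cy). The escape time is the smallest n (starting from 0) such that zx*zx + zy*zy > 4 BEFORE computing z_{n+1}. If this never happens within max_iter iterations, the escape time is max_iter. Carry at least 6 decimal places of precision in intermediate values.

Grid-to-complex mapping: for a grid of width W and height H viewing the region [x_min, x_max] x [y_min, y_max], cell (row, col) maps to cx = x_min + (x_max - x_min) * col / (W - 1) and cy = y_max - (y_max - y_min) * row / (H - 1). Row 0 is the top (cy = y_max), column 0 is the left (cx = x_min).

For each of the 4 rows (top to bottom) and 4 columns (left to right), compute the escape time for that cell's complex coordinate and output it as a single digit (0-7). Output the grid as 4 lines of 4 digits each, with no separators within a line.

(row=0, col=0): c = -1.7800 + -0.3100i → escape time 4
(row=0, col=1): c = -1.1733 + -0.3100i → escape time 7
(row=0, col=2): c = -0.5667 + -0.3100i → escape time 7
(row=0, col=3): c = 0.0400 + -0.3100i → escape time 7
(row=1, col=0): c = -1.7800 + -0.7067i → escape time 2
(row=1, col=1): c = -1.1733 + -0.7067i → escape time 3
(row=1, col=2): c = -0.5667 + -0.7067i → escape time 7
(row=1, col=3): c = 0.0400 + -0.7067i → escape time 7
(row=2, col=0): c = -1.7800 + -1.1033i → escape time 1
(row=2, col=1): c = -1.1733 + -1.1033i → escape time 3
(row=2, col=2): c = -0.5667 + -1.1033i → escape time 3
(row=2, col=3): c = 0.0400 + -1.1033i → escape time 4
(row=3, col=0): c = -1.7800 + -1.5000i → escape time 1
(row=3, col=1): c = -1.1733 + -1.5000i → escape time 2
(row=3, col=2): c = -0.5667 + -1.5000i → escape time 2
(row=3, col=3): c = 0.0400 + -1.5000i → escape time 2

Answer: 4777
2377
1334
1222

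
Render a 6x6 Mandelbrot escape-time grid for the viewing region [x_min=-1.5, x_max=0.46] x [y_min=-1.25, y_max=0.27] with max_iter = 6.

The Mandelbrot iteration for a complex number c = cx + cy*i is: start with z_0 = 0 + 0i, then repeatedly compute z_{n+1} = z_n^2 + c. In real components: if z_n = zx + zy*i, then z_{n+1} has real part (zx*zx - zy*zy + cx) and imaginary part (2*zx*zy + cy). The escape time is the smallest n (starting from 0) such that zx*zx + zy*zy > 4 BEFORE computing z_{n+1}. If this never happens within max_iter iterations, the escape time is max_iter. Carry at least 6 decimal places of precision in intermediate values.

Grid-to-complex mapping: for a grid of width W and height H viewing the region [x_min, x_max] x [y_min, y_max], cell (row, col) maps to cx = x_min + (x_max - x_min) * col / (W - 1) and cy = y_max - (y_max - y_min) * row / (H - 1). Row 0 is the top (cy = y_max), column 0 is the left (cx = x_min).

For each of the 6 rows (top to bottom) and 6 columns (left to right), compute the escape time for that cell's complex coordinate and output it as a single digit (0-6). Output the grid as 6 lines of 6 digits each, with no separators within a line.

Answer: 566666
666665
466666
346665
334553
223322

Derivation:
(row=0, col=0): c = -1.5000 + 0.2700i → escape time 5
(row=0, col=1): c = -1.1080 + 0.2700i → escape time 6
(row=0, col=2): c = -0.7160 + 0.2700i → escape time 6
(row=0, col=3): c = -0.3240 + 0.2700i → escape time 6
(row=0, col=4): c = 0.0680 + 0.2700i → escape time 6
(row=0, col=5): c = 0.4600 + 0.2700i → escape time 6
(row=1, col=0): c = -1.5000 + -0.0340i → escape time 6
(row=1, col=1): c = -1.1080 + -0.0340i → escape time 6
(row=1, col=2): c = -0.7160 + -0.0340i → escape time 6
(row=1, col=3): c = -0.3240 + -0.0340i → escape time 6
(row=1, col=4): c = 0.0680 + -0.0340i → escape time 6
(row=1, col=5): c = 0.4600 + -0.0340i → escape time 5
(row=2, col=0): c = -1.5000 + -0.3380i → escape time 4
(row=2, col=1): c = -1.1080 + -0.3380i → escape time 6
(row=2, col=2): c = -0.7160 + -0.3380i → escape time 6
(row=2, col=3): c = -0.3240 + -0.3380i → escape time 6
(row=2, col=4): c = 0.0680 + -0.3380i → escape time 6
(row=2, col=5): c = 0.4600 + -0.3380i → escape time 6
(row=3, col=0): c = -1.5000 + -0.6420i → escape time 3
(row=3, col=1): c = -1.1080 + -0.6420i → escape time 4
(row=3, col=2): c = -0.7160 + -0.6420i → escape time 6
(row=3, col=3): c = -0.3240 + -0.6420i → escape time 6
(row=3, col=4): c = 0.0680 + -0.6420i → escape time 6
(row=3, col=5): c = 0.4600 + -0.6420i → escape time 5
(row=4, col=0): c = -1.5000 + -0.9460i → escape time 3
(row=4, col=1): c = -1.1080 + -0.9460i → escape time 3
(row=4, col=2): c = -0.7160 + -0.9460i → escape time 4
(row=4, col=3): c = -0.3240 + -0.9460i → escape time 5
(row=4, col=4): c = 0.0680 + -0.9460i → escape time 5
(row=4, col=5): c = 0.4600 + -0.9460i → escape time 3
(row=5, col=0): c = -1.5000 + -1.2500i → escape time 2
(row=5, col=1): c = -1.1080 + -1.2500i → escape time 2
(row=5, col=2): c = -0.7160 + -1.2500i → escape time 3
(row=5, col=3): c = -0.3240 + -1.2500i → escape time 3
(row=5, col=4): c = 0.0680 + -1.2500i → escape time 2
(row=5, col=5): c = 0.4600 + -1.2500i → escape time 2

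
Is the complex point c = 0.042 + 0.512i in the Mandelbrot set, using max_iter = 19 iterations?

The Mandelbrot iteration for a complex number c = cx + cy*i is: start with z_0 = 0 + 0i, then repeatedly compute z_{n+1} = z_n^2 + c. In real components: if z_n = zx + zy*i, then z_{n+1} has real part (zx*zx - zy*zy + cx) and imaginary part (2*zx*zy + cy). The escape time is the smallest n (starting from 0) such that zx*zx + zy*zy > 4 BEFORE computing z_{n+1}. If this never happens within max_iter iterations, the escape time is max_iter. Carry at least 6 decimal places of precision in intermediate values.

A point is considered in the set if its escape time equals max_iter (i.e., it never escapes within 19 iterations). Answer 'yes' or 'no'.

z_0 = 0 + 0i, c = 0.0420 + 0.5120i
Iter 1: z = 0.0420 + 0.5120i, |z|^2 = 0.2639
Iter 2: z = -0.2184 + 0.5550i, |z|^2 = 0.3557
Iter 3: z = -0.2183 + 0.2696i, |z|^2 = 0.1204
Iter 4: z = 0.0170 + 0.3943i, |z|^2 = 0.1557
Iter 5: z = -0.1132 + 0.5254i, |z|^2 = 0.2889
Iter 6: z = -0.2212 + 0.3931i, |z|^2 = 0.2035
Iter 7: z = -0.0636 + 0.3381i, |z|^2 = 0.1183
Iter 8: z = -0.0682 + 0.4690i, |z|^2 = 0.2246
Iter 9: z = -0.1733 + 0.4480i, |z|^2 = 0.2307
Iter 10: z = -0.1286 + 0.3567i, |z|^2 = 0.1438
Iter 11: z = -0.0687 + 0.4202i, |z|^2 = 0.1813
Iter 12: z = -0.1299 + 0.4543i, |z|^2 = 0.2232
Iter 13: z = -0.1475 + 0.3940i, |z|^2 = 0.1770
Iter 14: z = -0.0915 + 0.3958i, |z|^2 = 0.1650
Iter 15: z = -0.1063 + 0.4396i, |z|^2 = 0.2045
Iter 16: z = -0.1399 + 0.4186i, |z|^2 = 0.1948
Iter 17: z = -0.1136 + 0.3948i, |z|^2 = 0.1688
Iter 18: z = -0.1010 + 0.4223i, |z|^2 = 0.1885
Did not escape in 19 iterations → in set

Answer: yes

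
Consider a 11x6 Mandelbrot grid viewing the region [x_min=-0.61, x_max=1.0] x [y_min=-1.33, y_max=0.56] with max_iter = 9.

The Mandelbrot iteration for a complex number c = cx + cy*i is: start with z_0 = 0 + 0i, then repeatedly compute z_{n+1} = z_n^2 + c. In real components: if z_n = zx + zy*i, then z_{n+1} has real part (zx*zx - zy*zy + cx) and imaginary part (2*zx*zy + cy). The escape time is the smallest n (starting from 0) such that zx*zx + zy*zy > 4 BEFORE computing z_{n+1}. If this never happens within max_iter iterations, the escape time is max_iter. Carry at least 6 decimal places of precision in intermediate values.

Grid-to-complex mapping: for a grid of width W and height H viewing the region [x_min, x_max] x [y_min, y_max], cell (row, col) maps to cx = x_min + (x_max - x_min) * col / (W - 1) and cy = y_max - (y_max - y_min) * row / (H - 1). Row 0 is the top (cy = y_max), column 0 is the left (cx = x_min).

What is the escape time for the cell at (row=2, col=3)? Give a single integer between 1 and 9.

z_0 = 0 + 0i, c = -0.1270 + -0.1960i
Iter 1: z = -0.1270 + -0.1960i, |z|^2 = 0.0545
Iter 2: z = -0.1493 + -0.1462i, |z|^2 = 0.0437
Iter 3: z = -0.1261 + -0.1523i, |z|^2 = 0.0391
Iter 4: z = -0.1343 + -0.1576i, |z|^2 = 0.0429
Iter 5: z = -0.1338 + -0.1537i, |z|^2 = 0.0415
Iter 6: z = -0.1327 + -0.1549i, |z|^2 = 0.0416
Iter 7: z = -0.1334 + -0.1549i, |z|^2 = 0.0418
Iter 8: z = -0.1332 + -0.1547i, |z|^2 = 0.0417

Answer: 9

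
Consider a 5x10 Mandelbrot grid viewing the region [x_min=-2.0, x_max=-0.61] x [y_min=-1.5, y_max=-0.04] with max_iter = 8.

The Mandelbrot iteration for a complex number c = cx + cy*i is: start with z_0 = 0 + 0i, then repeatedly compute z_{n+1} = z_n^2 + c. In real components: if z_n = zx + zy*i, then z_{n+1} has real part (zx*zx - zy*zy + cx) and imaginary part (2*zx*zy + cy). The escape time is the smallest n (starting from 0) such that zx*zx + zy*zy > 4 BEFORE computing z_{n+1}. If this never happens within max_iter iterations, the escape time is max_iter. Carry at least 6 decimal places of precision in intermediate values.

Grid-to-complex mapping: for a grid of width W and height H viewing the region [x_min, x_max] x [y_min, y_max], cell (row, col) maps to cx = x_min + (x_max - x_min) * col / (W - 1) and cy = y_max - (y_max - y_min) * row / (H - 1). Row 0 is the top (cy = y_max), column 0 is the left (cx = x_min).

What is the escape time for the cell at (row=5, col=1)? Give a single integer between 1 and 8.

z_0 = 0 + 0i, c = -1.6525 + -0.8511i
Iter 1: z = -1.6525 + -0.8511i, |z|^2 = 3.4551
Iter 2: z = 0.3539 + 1.9618i, |z|^2 = 3.9739
Iter 3: z = -5.3760 + 0.5373i, |z|^2 = 29.1899
Escaped at iteration 3

Answer: 3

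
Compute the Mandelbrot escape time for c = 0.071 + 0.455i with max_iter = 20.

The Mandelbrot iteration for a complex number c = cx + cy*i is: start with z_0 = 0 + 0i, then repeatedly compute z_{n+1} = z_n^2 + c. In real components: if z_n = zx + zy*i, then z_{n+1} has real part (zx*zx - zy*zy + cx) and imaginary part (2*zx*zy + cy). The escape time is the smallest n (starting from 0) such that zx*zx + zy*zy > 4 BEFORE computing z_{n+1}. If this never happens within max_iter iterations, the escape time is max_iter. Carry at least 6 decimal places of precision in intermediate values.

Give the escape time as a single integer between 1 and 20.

z_0 = 0 + 0i, c = 0.0710 + 0.4550i
Iter 1: z = 0.0710 + 0.4550i, |z|^2 = 0.2121
Iter 2: z = -0.1310 + 0.5196i, |z|^2 = 0.2872
Iter 3: z = -0.1818 + 0.3189i, |z|^2 = 0.1347
Iter 4: z = 0.0024 + 0.3390i, |z|^2 = 0.1149
Iter 5: z = -0.0439 + 0.4566i, |z|^2 = 0.2104
Iter 6: z = -0.1356 + 0.4149i, |z|^2 = 0.1905
Iter 7: z = -0.0827 + 0.3425i, |z|^2 = 0.1242
Iter 8: z = -0.0395 + 0.3983i, |z|^2 = 0.1602
Iter 9: z = -0.0861 + 0.4236i, |z|^2 = 0.1868
Iter 10: z = -0.1010 + 0.3821i, |z|^2 = 0.1562
Iter 11: z = -0.0648 + 0.3778i, |z|^2 = 0.1470
Iter 12: z = -0.0676 + 0.4061i, |z|^2 = 0.1694
Iter 13: z = -0.0893 + 0.4001i, |z|^2 = 0.1681
Iter 14: z = -0.0811 + 0.3835i, |z|^2 = 0.1537
Iter 15: z = -0.0695 + 0.3928i, |z|^2 = 0.1591
Iter 16: z = -0.0784 + 0.4004i, |z|^2 = 0.1665
Iter 17: z = -0.0832 + 0.3922i, |z|^2 = 0.1607
Iter 18: z = -0.0759 + 0.3898i, |z|^2 = 0.1577
Iter 19: z = -0.0752 + 0.3958i, |z|^2 = 0.1623

Answer: 20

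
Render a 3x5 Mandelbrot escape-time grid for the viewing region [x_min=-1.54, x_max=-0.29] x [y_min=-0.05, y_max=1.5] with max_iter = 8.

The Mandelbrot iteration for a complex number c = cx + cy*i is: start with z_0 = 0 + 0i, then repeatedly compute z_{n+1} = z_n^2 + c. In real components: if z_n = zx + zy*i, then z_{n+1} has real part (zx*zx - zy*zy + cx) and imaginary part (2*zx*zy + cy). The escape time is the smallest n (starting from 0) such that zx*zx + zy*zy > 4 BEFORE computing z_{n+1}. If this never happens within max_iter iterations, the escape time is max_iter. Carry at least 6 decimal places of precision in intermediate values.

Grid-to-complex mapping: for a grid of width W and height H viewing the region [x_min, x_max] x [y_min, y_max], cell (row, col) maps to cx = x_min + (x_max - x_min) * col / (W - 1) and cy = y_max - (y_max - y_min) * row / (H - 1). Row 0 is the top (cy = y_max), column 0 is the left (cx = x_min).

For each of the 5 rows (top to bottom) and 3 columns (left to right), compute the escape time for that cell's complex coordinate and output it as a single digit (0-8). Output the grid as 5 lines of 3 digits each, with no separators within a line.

(row=0, col=0): c = -1.5400 + 1.5000i → escape time 1
(row=0, col=1): c = -0.9150 + 1.5000i → escape time 2
(row=0, col=2): c = -0.2900 + 1.5000i → escape time 2
(row=1, col=0): c = -1.5400 + 1.1125i → escape time 2
(row=1, col=1): c = -0.9150 + 1.1125i → escape time 3
(row=1, col=2): c = -0.2900 + 1.1125i → escape time 4
(row=2, col=0): c = -1.5400 + 0.7250i → escape time 3
(row=2, col=1): c = -0.9150 + 0.7250i → escape time 4
(row=2, col=2): c = -0.2900 + 0.7250i → escape time 8
(row=3, col=0): c = -1.5400 + 0.3375i → escape time 4
(row=3, col=1): c = -0.9150 + 0.3375i → escape time 8
(row=3, col=2): c = -0.2900 + 0.3375i → escape time 8
(row=4, col=0): c = -1.5400 + -0.0500i → escape time 8
(row=4, col=1): c = -0.9150 + -0.0500i → escape time 8
(row=4, col=2): c = -0.2900 + -0.0500i → escape time 8

Answer: 122
234
348
488
888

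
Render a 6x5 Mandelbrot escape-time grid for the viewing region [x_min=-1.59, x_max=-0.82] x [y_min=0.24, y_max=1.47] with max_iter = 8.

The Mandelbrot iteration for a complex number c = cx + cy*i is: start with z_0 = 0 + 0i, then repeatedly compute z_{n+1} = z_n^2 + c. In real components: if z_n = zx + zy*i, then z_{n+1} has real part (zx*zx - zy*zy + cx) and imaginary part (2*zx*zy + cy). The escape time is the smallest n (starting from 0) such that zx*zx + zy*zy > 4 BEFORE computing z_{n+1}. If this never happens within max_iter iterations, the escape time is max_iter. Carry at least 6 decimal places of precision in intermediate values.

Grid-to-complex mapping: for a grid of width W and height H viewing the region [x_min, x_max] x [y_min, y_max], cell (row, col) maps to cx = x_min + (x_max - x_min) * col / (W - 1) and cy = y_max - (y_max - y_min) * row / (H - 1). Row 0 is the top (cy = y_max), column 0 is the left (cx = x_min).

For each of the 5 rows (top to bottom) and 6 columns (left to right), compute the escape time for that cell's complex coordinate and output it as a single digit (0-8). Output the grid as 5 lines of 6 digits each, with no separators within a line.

Answer: 112222
222333
333334
333455
558888

Derivation:
(row=0, col=0): c = -1.5900 + 1.4700i → escape time 1
(row=0, col=1): c = -1.4360 + 1.4700i → escape time 1
(row=0, col=2): c = -1.2820 + 1.4700i → escape time 2
(row=0, col=3): c = -1.1280 + 1.4700i → escape time 2
(row=0, col=4): c = -0.9740 + 1.4700i → escape time 2
(row=0, col=5): c = -0.8200 + 1.4700i → escape time 2
(row=1, col=0): c = -1.5900 + 1.1625i → escape time 2
(row=1, col=1): c = -1.4360 + 1.1625i → escape time 2
(row=1, col=2): c = -1.2820 + 1.1625i → escape time 2
(row=1, col=3): c = -1.1280 + 1.1625i → escape time 3
(row=1, col=4): c = -0.9740 + 1.1625i → escape time 3
(row=1, col=5): c = -0.8200 + 1.1625i → escape time 3
(row=2, col=0): c = -1.5900 + 0.8550i → escape time 3
(row=2, col=1): c = -1.4360 + 0.8550i → escape time 3
(row=2, col=2): c = -1.2820 + 0.8550i → escape time 3
(row=2, col=3): c = -1.1280 + 0.8550i → escape time 3
(row=2, col=4): c = -0.9740 + 0.8550i → escape time 3
(row=2, col=5): c = -0.8200 + 0.8550i → escape time 4
(row=3, col=0): c = -1.5900 + 0.5475i → escape time 3
(row=3, col=1): c = -1.4360 + 0.5475i → escape time 3
(row=3, col=2): c = -1.2820 + 0.5475i → escape time 3
(row=3, col=3): c = -1.1280 + 0.5475i → escape time 4
(row=3, col=4): c = -0.9740 + 0.5475i → escape time 5
(row=3, col=5): c = -0.8200 + 0.5475i → escape time 5
(row=4, col=0): c = -1.5900 + 0.2400i → escape time 5
(row=4, col=1): c = -1.4360 + 0.2400i → escape time 5
(row=4, col=2): c = -1.2820 + 0.2400i → escape time 8
(row=4, col=3): c = -1.1280 + 0.2400i → escape time 8
(row=4, col=4): c = -0.9740 + 0.2400i → escape time 8
(row=4, col=5): c = -0.8200 + 0.2400i → escape time 8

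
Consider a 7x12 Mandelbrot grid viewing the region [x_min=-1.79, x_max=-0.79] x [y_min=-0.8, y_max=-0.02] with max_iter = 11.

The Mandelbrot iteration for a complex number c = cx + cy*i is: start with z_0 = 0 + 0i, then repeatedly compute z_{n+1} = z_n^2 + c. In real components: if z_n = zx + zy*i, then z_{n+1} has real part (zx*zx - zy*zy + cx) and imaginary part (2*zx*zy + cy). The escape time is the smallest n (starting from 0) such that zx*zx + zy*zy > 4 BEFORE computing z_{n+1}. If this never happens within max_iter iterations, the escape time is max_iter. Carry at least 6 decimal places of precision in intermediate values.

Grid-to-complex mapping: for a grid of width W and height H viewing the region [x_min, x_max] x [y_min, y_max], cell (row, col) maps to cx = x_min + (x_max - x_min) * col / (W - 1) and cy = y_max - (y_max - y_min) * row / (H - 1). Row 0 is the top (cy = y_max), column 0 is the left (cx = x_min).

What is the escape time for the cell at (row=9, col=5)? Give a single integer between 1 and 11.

Answer: 4

Derivation:
z_0 = 0 + 0i, c = -0.9567 + -0.6582i
Iter 1: z = -0.9567 + -0.6582i, |z|^2 = 1.3484
Iter 2: z = -0.4747 + 0.6011i, |z|^2 = 0.5867
Iter 3: z = -1.0927 + -1.2289i, |z|^2 = 2.7042
Iter 4: z = -1.2727 + 2.0274i, |z|^2 = 5.7302
Escaped at iteration 4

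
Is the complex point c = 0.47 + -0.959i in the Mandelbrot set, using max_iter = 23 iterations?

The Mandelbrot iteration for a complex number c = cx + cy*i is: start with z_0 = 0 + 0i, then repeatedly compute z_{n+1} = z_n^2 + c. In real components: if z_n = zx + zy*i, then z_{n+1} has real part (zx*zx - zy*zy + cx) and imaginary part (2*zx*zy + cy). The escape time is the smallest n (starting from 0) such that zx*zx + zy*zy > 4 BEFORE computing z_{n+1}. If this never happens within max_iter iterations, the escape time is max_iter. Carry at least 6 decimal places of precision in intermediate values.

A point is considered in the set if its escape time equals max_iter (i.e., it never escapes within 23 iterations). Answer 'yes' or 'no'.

Answer: no

Derivation:
z_0 = 0 + 0i, c = 0.4700 + -0.9590i
Iter 1: z = 0.4700 + -0.9590i, |z|^2 = 1.1406
Iter 2: z = -0.2288 + -1.8605i, |z|^2 = 3.5137
Iter 3: z = -2.9390 + -0.1077i, |z|^2 = 8.6492
Escaped at iteration 3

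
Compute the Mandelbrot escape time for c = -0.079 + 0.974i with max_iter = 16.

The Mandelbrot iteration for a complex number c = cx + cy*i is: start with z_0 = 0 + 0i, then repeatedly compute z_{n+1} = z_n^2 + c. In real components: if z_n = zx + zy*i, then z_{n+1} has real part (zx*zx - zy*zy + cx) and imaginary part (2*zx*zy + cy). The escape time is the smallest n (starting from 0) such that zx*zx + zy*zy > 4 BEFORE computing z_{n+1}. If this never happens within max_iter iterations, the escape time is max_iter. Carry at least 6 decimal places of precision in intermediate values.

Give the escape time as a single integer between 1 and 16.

z_0 = 0 + 0i, c = -0.0790 + 0.9740i
Iter 1: z = -0.0790 + 0.9740i, |z|^2 = 0.9549
Iter 2: z = -1.0214 + 0.8201i, |z|^2 = 1.7159
Iter 3: z = 0.2918 + -0.7014i, |z|^2 = 0.5770
Iter 4: z = -0.4858 + 0.5647i, |z|^2 = 0.5549
Iter 5: z = -0.1619 + 0.4253i, |z|^2 = 0.2071
Iter 6: z = -0.2336 + 0.8363i, |z|^2 = 0.7539
Iter 7: z = -0.7238 + 0.5832i, |z|^2 = 0.8640
Iter 8: z = 0.1047 + 0.1298i, |z|^2 = 0.0278
Iter 9: z = -0.0849 + 1.0012i, |z|^2 = 1.0096
Iter 10: z = -1.0741 + 0.8040i, |z|^2 = 1.8002
Iter 11: z = 0.4283 + -0.7533i, |z|^2 = 0.7509
Iter 12: z = -0.4629 + 0.3287i, |z|^2 = 0.3224
Iter 13: z = 0.0273 + 0.6696i, |z|^2 = 0.4492
Iter 14: z = -0.5267 + 1.0105i, |z|^2 = 1.2985
Iter 15: z = -0.8227 + -0.0904i, |z|^2 = 0.6851

Answer: 16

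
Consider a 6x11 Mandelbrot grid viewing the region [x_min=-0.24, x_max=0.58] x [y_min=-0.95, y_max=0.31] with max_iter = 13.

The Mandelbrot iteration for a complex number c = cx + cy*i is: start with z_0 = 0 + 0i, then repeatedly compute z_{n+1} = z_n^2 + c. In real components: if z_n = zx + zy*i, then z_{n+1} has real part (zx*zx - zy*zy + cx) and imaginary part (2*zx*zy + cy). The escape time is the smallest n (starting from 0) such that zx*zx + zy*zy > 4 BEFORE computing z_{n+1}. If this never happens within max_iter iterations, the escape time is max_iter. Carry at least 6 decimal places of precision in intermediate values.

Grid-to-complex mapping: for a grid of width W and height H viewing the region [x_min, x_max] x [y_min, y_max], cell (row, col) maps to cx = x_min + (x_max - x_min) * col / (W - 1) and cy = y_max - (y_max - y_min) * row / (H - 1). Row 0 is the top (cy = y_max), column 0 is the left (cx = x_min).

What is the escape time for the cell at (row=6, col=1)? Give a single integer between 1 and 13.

Answer: 13

Derivation:
z_0 = 0 + 0i, c = -0.0760 + -0.4460i
Iter 1: z = -0.0760 + -0.4460i, |z|^2 = 0.2047
Iter 2: z = -0.2691 + -0.3782i, |z|^2 = 0.2155
Iter 3: z = -0.1466 + -0.2424i, |z|^2 = 0.0803
Iter 4: z = -0.1133 + -0.3749i, |z|^2 = 0.1534
Iter 5: z = -0.2037 + -0.3611i, |z|^2 = 0.1719
Iter 6: z = -0.1649 + -0.2989i, |z|^2 = 0.1165
Iter 7: z = -0.1381 + -0.3475i, |z|^2 = 0.1398
Iter 8: z = -0.1776 + -0.3500i, |z|^2 = 0.1541
Iter 9: z = -0.1669 + -0.3217i, |z|^2 = 0.1313
Iter 10: z = -0.1516 + -0.3386i, |z|^2 = 0.1376
Iter 11: z = -0.1677 + -0.3433i, |z|^2 = 0.1460
Iter 12: z = -0.1658 + -0.3309i, |z|^2 = 0.1369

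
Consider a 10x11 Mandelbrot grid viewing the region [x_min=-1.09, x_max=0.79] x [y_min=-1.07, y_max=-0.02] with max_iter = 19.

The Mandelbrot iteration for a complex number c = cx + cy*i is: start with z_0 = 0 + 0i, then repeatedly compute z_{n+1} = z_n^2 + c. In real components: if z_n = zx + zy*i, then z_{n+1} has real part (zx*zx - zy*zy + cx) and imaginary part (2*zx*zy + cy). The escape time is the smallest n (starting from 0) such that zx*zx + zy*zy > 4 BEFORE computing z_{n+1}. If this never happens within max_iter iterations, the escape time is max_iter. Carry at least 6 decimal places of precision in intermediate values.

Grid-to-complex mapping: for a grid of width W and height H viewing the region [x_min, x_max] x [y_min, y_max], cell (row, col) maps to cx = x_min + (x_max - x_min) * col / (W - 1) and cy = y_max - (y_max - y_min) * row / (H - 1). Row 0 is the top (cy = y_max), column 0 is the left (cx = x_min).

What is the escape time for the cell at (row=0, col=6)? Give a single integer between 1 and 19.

z_0 = 0 + 0i, c = 0.1633 + -0.0200i
Iter 1: z = 0.1633 + -0.0200i, |z|^2 = 0.0271
Iter 2: z = 0.1896 + -0.0265i, |z|^2 = 0.0367
Iter 3: z = 0.1986 + -0.0301i, |z|^2 = 0.0403
Iter 4: z = 0.2019 + -0.0319i, |z|^2 = 0.0418
Iter 5: z = 0.2031 + -0.0329i, |z|^2 = 0.0423
Iter 6: z = 0.2035 + -0.0334i, |z|^2 = 0.0425
Iter 7: z = 0.2036 + -0.0336i, |z|^2 = 0.0426
Iter 8: z = 0.2037 + -0.0337i, |z|^2 = 0.0426
Iter 9: z = 0.2037 + -0.0337i, |z|^2 = 0.0426
Iter 10: z = 0.2037 + -0.0337i, |z|^2 = 0.0426
Iter 11: z = 0.2037 + -0.0337i, |z|^2 = 0.0426
Iter 12: z = 0.2037 + -0.0337i, |z|^2 = 0.0426
Iter 13: z = 0.2037 + -0.0337i, |z|^2 = 0.0426
Iter 14: z = 0.2037 + -0.0337i, |z|^2 = 0.0426
Iter 15: z = 0.2037 + -0.0337i, |z|^2 = 0.0426
Iter 16: z = 0.2037 + -0.0337i, |z|^2 = 0.0426
Iter 17: z = 0.2037 + -0.0337i, |z|^2 = 0.0426
Iter 18: z = 0.2037 + -0.0337i, |z|^2 = 0.0426

Answer: 19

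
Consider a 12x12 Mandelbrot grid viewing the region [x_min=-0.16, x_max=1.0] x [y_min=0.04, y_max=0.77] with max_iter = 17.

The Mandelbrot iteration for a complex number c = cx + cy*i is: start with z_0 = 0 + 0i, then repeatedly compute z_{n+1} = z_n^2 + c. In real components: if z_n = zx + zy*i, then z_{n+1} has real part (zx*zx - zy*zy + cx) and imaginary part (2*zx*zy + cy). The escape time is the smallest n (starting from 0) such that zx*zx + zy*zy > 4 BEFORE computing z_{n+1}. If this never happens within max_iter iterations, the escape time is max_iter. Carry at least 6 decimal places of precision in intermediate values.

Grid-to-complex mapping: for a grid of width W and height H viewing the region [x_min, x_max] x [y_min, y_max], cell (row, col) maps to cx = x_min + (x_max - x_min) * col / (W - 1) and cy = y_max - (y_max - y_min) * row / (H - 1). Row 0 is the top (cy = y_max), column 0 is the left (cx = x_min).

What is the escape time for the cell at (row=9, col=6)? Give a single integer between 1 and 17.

z_0 = 0 + 0i, c = 0.4727 + 0.1727i
Iter 1: z = 0.4727 + 0.1727i, |z|^2 = 0.2533
Iter 2: z = 0.6664 + 0.3360i, |z|^2 = 0.5570
Iter 3: z = 0.8038 + 0.6206i, |z|^2 = 1.0313
Iter 4: z = 0.7338 + 1.1704i, |z|^2 = 1.9083
Iter 5: z = -0.3587 + 1.8904i, |z|^2 = 3.7023
Iter 6: z = -2.9723 + -1.1834i, |z|^2 = 10.2350
Escaped at iteration 6

Answer: 6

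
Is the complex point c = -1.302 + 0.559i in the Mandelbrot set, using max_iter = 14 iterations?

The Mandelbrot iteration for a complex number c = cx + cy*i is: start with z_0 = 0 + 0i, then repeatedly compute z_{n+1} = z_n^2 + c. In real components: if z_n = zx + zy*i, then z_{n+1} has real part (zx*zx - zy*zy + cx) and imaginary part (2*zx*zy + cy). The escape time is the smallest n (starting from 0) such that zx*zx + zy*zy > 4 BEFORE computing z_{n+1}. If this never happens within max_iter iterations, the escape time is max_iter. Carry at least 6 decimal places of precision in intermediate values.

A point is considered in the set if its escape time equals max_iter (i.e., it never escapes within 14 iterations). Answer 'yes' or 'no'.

Answer: no

Derivation:
z_0 = 0 + 0i, c = -1.3020 + 0.5590i
Iter 1: z = -1.3020 + 0.5590i, |z|^2 = 2.0077
Iter 2: z = 0.0807 + -0.8966i, |z|^2 = 0.8105
Iter 3: z = -2.0994 + 0.4142i, |z|^2 = 4.5792
Escaped at iteration 3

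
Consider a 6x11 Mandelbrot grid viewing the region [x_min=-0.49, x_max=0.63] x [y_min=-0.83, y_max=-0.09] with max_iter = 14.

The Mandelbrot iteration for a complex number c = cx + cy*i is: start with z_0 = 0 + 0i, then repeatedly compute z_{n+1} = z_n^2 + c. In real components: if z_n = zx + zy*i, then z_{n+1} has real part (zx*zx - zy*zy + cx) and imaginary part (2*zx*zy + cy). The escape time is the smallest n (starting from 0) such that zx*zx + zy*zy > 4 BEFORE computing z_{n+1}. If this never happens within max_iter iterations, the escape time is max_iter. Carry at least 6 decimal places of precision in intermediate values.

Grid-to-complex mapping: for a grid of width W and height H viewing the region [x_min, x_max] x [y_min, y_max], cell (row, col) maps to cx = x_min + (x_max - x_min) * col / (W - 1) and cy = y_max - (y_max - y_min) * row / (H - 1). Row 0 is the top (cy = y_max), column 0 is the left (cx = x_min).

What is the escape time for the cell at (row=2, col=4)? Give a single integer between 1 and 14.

Answer: 14

Derivation:
z_0 = 0 + 0i, c = 0.4060 + -0.2380i
Iter 1: z = 0.4060 + -0.2380i, |z|^2 = 0.2215
Iter 2: z = 0.5142 + -0.4313i, |z|^2 = 0.4504
Iter 3: z = 0.4844 + -0.6815i, |z|^2 = 0.6991
Iter 4: z = 0.1762 + -0.8982i, |z|^2 = 0.8379
Iter 5: z = -0.3698 + -0.5546i, |z|^2 = 0.4443
Iter 6: z = 0.2352 + 0.1722i, |z|^2 = 0.0850
Iter 7: z = 0.4317 + -0.1570i, |z|^2 = 0.2110
Iter 8: z = 0.5677 + -0.3736i, |z|^2 = 0.4618
Iter 9: z = 0.5887 + -0.6621i, |z|^2 = 0.7850
Iter 10: z = 0.3142 + -1.0176i, |z|^2 = 1.1343
Iter 11: z = -0.5309 + -0.8774i, |z|^2 = 1.0517
Iter 12: z = -0.0821 + 0.6936i, |z|^2 = 0.4878
Iter 13: z = -0.0684 + -0.3519i, |z|^2 = 0.1285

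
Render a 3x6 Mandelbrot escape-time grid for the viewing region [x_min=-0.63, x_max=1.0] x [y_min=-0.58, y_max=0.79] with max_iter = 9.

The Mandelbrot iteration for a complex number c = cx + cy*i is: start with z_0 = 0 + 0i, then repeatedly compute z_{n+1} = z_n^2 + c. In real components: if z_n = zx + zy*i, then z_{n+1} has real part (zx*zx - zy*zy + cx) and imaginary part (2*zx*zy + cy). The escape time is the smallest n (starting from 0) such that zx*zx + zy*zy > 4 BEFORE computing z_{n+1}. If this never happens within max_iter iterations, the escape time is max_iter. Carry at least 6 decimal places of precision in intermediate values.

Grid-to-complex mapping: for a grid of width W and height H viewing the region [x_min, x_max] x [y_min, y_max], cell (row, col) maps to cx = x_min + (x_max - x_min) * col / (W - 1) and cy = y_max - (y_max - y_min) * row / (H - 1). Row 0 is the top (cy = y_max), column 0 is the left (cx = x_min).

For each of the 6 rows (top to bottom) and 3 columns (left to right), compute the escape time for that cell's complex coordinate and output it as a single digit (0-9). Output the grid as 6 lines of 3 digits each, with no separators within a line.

Answer: 452
992
992
992
992
892

Derivation:
(row=0, col=0): c = -0.6300 + 0.7900i → escape time 4
(row=0, col=1): c = 0.1850 + 0.7900i → escape time 5
(row=0, col=2): c = 1.0000 + 0.7900i → escape time 2
(row=1, col=0): c = -0.6300 + 0.5160i → escape time 9
(row=1, col=1): c = 0.1850 + 0.5160i → escape time 9
(row=1, col=2): c = 1.0000 + 0.5160i → escape time 2
(row=2, col=0): c = -0.6300 + 0.2420i → escape time 9
(row=2, col=1): c = 0.1850 + 0.2420i → escape time 9
(row=2, col=2): c = 1.0000 + 0.2420i → escape time 2
(row=3, col=0): c = -0.6300 + -0.0320i → escape time 9
(row=3, col=1): c = 0.1850 + -0.0320i → escape time 9
(row=3, col=2): c = 1.0000 + -0.0320i → escape time 2
(row=4, col=0): c = -0.6300 + -0.3060i → escape time 9
(row=4, col=1): c = 0.1850 + -0.3060i → escape time 9
(row=4, col=2): c = 1.0000 + -0.3060i → escape time 2
(row=5, col=0): c = -0.6300 + -0.5800i → escape time 8
(row=5, col=1): c = 0.1850 + -0.5800i → escape time 9
(row=5, col=2): c = 1.0000 + -0.5800i → escape time 2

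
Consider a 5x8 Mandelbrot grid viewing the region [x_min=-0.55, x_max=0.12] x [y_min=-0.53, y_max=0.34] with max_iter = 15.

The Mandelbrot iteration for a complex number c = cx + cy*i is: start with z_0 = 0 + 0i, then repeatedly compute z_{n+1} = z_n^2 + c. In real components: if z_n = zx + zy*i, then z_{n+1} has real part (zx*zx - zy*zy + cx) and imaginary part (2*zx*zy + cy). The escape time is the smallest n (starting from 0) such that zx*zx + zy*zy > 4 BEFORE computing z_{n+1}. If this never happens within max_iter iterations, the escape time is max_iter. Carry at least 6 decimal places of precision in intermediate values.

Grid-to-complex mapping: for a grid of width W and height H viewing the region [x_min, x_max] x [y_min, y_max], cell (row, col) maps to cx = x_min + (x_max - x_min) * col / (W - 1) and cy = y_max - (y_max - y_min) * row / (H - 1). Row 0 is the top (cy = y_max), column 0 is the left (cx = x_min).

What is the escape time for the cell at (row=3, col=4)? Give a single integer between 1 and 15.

z_0 = 0 + 0i, c = 0.1200 + -0.0329i
Iter 1: z = 0.1200 + -0.0329i, |z|^2 = 0.0155
Iter 2: z = 0.1333 + -0.0407i, |z|^2 = 0.0194
Iter 3: z = 0.1361 + -0.0437i, |z|^2 = 0.0204
Iter 4: z = 0.1366 + -0.0448i, |z|^2 = 0.0207
Iter 5: z = 0.1367 + -0.0451i, |z|^2 = 0.0207
Iter 6: z = 0.1366 + -0.0452i, |z|^2 = 0.0207
Iter 7: z = 0.1366 + -0.0452i, |z|^2 = 0.0207
Iter 8: z = 0.1366 + -0.0452i, |z|^2 = 0.0207
Iter 9: z = 0.1366 + -0.0452i, |z|^2 = 0.0207
Iter 10: z = 0.1366 + -0.0452i, |z|^2 = 0.0207
Iter 11: z = 0.1366 + -0.0452i, |z|^2 = 0.0207
Iter 12: z = 0.1366 + -0.0452i, |z|^2 = 0.0207
Iter 13: z = 0.1366 + -0.0452i, |z|^2 = 0.0207
Iter 14: z = 0.1366 + -0.0452i, |z|^2 = 0.0207

Answer: 15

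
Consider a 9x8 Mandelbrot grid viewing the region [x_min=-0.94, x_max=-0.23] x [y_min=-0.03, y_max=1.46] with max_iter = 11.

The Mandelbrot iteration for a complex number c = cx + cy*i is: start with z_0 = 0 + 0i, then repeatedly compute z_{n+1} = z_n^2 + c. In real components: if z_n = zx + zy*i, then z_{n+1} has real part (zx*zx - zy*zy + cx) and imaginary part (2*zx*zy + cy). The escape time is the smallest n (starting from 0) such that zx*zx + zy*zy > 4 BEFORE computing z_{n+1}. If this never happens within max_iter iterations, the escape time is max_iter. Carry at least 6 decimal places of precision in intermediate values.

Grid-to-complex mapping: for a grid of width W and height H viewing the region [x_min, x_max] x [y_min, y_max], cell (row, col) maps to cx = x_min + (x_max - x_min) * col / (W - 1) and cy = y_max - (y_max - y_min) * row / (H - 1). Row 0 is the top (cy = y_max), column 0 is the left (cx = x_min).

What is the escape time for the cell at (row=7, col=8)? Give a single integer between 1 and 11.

z_0 = 0 + 0i, c = -0.2300 + -0.0300i
Iter 1: z = -0.2300 + -0.0300i, |z|^2 = 0.0538
Iter 2: z = -0.1780 + -0.0162i, |z|^2 = 0.0319
Iter 3: z = -0.1986 + -0.0242i, |z|^2 = 0.0400
Iter 4: z = -0.1912 + -0.0204i, |z|^2 = 0.0370
Iter 5: z = -0.1939 + -0.0222i, |z|^2 = 0.0381
Iter 6: z = -0.1929 + -0.0214i, |z|^2 = 0.0377
Iter 7: z = -0.1932 + -0.0217i, |z|^2 = 0.0378
Iter 8: z = -0.1931 + -0.0216i, |z|^2 = 0.0378
Iter 9: z = -0.1932 + -0.0217i, |z|^2 = 0.0378
Iter 10: z = -0.1932 + -0.0216i, |z|^2 = 0.0378

Answer: 11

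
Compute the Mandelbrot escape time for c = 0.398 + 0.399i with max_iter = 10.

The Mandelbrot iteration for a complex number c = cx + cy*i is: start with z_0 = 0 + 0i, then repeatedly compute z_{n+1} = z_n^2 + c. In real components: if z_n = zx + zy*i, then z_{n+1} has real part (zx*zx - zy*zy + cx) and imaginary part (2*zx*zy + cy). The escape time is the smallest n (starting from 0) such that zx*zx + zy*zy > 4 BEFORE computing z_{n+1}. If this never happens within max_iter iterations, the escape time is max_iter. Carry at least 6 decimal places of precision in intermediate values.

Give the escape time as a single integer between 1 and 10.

Answer: 10

Derivation:
z_0 = 0 + 0i, c = 0.3980 + 0.3990i
Iter 1: z = 0.3980 + 0.3990i, |z|^2 = 0.3176
Iter 2: z = 0.3972 + 0.7166i, |z|^2 = 0.6713
Iter 3: z = 0.0422 + 0.9683i, |z|^2 = 0.9393
Iter 4: z = -0.5378 + 0.4808i, |z|^2 = 0.5204
Iter 5: z = 0.4560 + -0.1181i, |z|^2 = 0.2219
Iter 6: z = 0.5920 + 0.2913i, |z|^2 = 0.4353
Iter 7: z = 0.6636 + 0.7438i, |z|^2 = 0.9937
Iter 8: z = 0.2851 + 1.3863i, |z|^2 = 2.0030
Iter 9: z = -1.4424 + 1.1894i, |z|^2 = 3.4954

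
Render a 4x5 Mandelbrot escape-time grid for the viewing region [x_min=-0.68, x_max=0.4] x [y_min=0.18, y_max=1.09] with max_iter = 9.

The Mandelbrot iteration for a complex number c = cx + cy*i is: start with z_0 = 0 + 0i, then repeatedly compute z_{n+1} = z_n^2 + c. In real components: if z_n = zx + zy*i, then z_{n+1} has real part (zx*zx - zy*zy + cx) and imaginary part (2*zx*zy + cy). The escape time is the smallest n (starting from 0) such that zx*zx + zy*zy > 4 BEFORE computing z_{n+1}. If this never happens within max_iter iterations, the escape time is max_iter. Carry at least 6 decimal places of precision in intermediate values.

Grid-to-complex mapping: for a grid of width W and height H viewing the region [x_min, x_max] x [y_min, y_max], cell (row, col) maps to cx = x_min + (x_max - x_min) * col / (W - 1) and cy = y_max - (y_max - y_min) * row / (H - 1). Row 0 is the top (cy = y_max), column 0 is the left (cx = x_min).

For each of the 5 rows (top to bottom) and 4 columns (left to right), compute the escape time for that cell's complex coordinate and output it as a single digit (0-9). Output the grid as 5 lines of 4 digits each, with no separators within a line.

Answer: 3442
4684
6998
9999
9999

Derivation:
(row=0, col=0): c = -0.6800 + 1.0900i → escape time 3
(row=0, col=1): c = -0.3200 + 1.0900i → escape time 4
(row=0, col=2): c = 0.0400 + 1.0900i → escape time 4
(row=0, col=3): c = 0.4000 + 1.0900i → escape time 2
(row=1, col=0): c = -0.6800 + 0.8625i → escape time 4
(row=1, col=1): c = -0.3200 + 0.8625i → escape time 6
(row=1, col=2): c = 0.0400 + 0.8625i → escape time 8
(row=1, col=3): c = 0.4000 + 0.8625i → escape time 4
(row=2, col=0): c = -0.6800 + 0.6350i → escape time 6
(row=2, col=1): c = -0.3200 + 0.6350i → escape time 9
(row=2, col=2): c = 0.0400 + 0.6350i → escape time 9
(row=2, col=3): c = 0.4000 + 0.6350i → escape time 8
(row=3, col=0): c = -0.6800 + 0.4075i → escape time 9
(row=3, col=1): c = -0.3200 + 0.4075i → escape time 9
(row=3, col=2): c = 0.0400 + 0.4075i → escape time 9
(row=3, col=3): c = 0.4000 + 0.4075i → escape time 9
(row=4, col=0): c = -0.6800 + 0.1800i → escape time 9
(row=4, col=1): c = -0.3200 + 0.1800i → escape time 9
(row=4, col=2): c = 0.0400 + 0.1800i → escape time 9
(row=4, col=3): c = 0.4000 + 0.1800i → escape time 9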